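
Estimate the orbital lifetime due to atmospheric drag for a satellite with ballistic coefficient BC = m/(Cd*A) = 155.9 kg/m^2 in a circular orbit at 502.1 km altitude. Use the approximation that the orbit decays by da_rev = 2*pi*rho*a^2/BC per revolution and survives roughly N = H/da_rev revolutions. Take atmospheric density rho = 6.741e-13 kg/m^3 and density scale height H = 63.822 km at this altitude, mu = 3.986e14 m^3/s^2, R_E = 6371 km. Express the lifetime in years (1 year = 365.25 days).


a = R_E + alt = 6873.1000 km = 6.8731e+06 m
da_rev = 2*pi*rho*a^2/BC = 2*pi*6.741e-13*(6.8731e+06)^2/155.9 = 1.283404 m per revolution
N = H/da_rev = 63822.0000 m / 1.283404 m = 49728.6883 revolutions
P = 2*pi*sqrt(a^3/mu) = 5670.7463 s
lifetime = N*P = 49728.6883 * 5670.7463 = 2.8199877e+08 s = 3263.8747 days
years = 3263.8747 / 365.25 = 8.9360 years

8.9360 years


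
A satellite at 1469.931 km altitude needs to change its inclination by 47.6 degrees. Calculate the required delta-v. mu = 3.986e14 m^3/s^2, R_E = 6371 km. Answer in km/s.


r = 7840.9310 km = 7.840931e+06 m
V = sqrt(mu/r) = 7129.9229 m/s
di = 47.6 deg = 0.8307767 rad
dV = 2*V*sin(di/2) = 2*7129.9229*sin(0.4153884)
dV = 5754.4937 m/s = 5.7545 km/s

5.7545 km/s


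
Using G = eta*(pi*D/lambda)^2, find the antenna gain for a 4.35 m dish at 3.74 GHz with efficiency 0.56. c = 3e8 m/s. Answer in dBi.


lambda = c/f = 3e8 / 3.74e+09 = 0.0802139 m
G = eta*(pi*D/lambda)^2 = 0.56*(pi*4.35/0.0802139)^2
G = 16254.2517 (linear)
G = 10*log10(16254.2517) = 42.1097 dBi

42.1097 dBi


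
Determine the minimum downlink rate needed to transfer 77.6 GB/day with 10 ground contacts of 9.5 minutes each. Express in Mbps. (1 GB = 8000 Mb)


total contact time = 10 * 9.5 * 60 = 5700.0000 s
data = 77.6 GB = 620800.0000 Mb
rate = 620800.0000 / 5700.0000 = 108.9123 Mbps

108.9123 Mbps


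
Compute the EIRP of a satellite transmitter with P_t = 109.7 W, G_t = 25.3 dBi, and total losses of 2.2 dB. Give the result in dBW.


Pt = 109.7 W = 20.4021 dBW
EIRP = Pt_dBW + Gt - losses = 20.4021 + 25.3 - 2.2 = 43.5021 dBW

43.5021 dBW


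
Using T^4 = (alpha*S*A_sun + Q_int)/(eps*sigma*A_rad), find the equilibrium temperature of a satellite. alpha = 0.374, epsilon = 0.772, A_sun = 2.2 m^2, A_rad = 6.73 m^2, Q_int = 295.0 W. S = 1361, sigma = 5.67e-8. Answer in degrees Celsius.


Numerator = alpha*S*A_sun + Q_int = 0.374*1361*2.2 + 295.0 = 1414.8308 W
Denominator = eps*sigma*A_rad = 0.772*5.67e-8*6.73 = 2.9458825e-07 W/K^4
T^4 = 4.8027401e+09 K^4
T = 263.2524 K = -9.8976 C

-9.8976 degrees Celsius


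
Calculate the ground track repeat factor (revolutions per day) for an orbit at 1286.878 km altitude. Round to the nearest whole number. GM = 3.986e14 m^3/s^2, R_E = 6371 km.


r = 7.657878e+06 m
T = 2*pi*sqrt(r^3/mu) = 6669.2022 s = 111.1534 min
revs/day = 1440 / 111.1534 = 12.9551
Rounded: 13 revolutions per day

13 revolutions per day


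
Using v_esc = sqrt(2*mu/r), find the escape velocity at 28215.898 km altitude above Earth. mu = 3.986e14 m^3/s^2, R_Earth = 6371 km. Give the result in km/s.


r = 6371.0 + 28215.898 = 34586.8980 km = 3.4586898e+07 m
v_esc = sqrt(2*mu/r) = sqrt(2*3.986e14 / 3.4586898e+07)
v_esc = 4800.9572 m/s = 4.8010 km/s

4.8010 km/s


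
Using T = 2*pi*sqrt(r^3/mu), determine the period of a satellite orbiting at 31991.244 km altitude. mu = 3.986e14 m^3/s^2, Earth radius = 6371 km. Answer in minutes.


r = 38362.2440 km = 3.8362244e+07 m
T = 2*pi*sqrt(r^3/mu) = 2*pi*sqrt(5.6456248e+22 / 3.986e14)
T = 74776.8603 s = 1246.2810 min

1246.2810 minutes


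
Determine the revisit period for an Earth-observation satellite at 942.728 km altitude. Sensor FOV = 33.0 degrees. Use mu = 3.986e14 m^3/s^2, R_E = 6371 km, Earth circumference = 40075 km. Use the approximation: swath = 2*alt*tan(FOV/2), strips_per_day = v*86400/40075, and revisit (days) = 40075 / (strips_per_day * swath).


swath = 2*942.728*tan(0.2879793) = 558.4975 km
v = sqrt(mu/r) = 7382.4284 m/s = 7.3824 km/s
strips/day = v*86400/40075 = 7.3824*86400/40075 = 15.9162
coverage/day = strips * swath = 15.9162 * 558.4975 = 8889.1595 km
revisit = 40075 / 8889.1595 = 4.5083 days

4.5083 days


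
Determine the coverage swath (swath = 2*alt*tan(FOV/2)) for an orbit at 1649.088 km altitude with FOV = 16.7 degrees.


FOV = 16.7 deg = 0.29147 rad
swath = 2 * alt * tan(FOV/2) = 2 * 1649.088 * tan(0.145735)
swath = 2 * 1649.088 * 0.1467756
swath = 484.0917 km

484.0917 km


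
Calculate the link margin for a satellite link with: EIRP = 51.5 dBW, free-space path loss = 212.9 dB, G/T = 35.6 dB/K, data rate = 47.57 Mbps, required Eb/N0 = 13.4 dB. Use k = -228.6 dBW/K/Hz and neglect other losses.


C/N0 = EIRP - FSPL + G/T - k = 51.5 - 212.9 + 35.6 - (-228.6)
C/N0 = 102.8000 dB-Hz
R_b = 47.57 Mbps = 4.757e+07 bps -> 10*log10(R_b) = 76.7733 dB-Hz
Eb/N0 = C/N0 - 10*log10(R_b) = 102.8000 - 76.7733 = 26.0267 dB
Margin = Eb/N0 - Eb/N0_req = 26.0267 - 13.4 = 12.6267 dB (link closes)

12.6267 dB


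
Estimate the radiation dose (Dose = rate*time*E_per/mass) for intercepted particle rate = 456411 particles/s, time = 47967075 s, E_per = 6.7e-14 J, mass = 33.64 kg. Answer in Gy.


Total energy deposited = rate * time * E_per
  = 456411 * 47967075 * 6.7e-14 = 1.4668 J
Dose = E_total / mass = 1.4668 / 33.64
Dose = 0.04360318 Gy

0.0436 Gy


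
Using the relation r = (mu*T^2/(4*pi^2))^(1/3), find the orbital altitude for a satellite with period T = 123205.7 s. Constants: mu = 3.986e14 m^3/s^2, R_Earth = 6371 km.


T = 123205.7 s
r = (mu*T^2/(4*pi^2))^(1/3) = (3.986e14 * 123205.7^2 / (4*pi^2))^(1/3)
r = 5.3515516e+07 m = 53515.5163 km
alt = r - R_E = 53515.5163 - 6371 = 47144.5163 km

47144.5163 km


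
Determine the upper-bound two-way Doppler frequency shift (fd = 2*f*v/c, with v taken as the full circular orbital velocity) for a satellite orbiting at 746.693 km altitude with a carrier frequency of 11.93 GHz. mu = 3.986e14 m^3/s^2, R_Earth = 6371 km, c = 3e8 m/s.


r = 7.117693e+06 m
v = sqrt(mu/r) = 7483.4011 m/s (worst-case radial velocity)
f = 11.93 GHz = 1.193e+10 Hz
fd = 2*f*v/c = 2*1.193e+10*7483.4011/3.0e+08
fd = 595179.8310 Hz

595179.8310 Hz


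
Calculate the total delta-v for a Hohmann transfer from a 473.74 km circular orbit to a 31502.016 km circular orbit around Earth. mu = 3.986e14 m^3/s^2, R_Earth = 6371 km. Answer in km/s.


r1 = 6844.7400 km = 6.84474e+06 m
r2 = 37873.0160 km = 3.7873016e+07 m
dv1 = sqrt(mu/r1)*(sqrt(2*r2/(r1+r2)) - 1) = 2300.6959 m/s
dv2 = sqrt(mu/r2)*(1 - sqrt(2*r1/(r1+r2))) = 1449.2008 m/s
total dv = |dv1| + |dv2| = 2300.6959 + 1449.2008 = 3749.8967 m/s = 3.7499 km/s

3.7499 km/s


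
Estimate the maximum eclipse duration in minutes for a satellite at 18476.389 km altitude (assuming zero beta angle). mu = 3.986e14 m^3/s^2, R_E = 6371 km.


r = 24847.3890 km
T = 649.6525 min
Eclipse fraction = arcsin(R_E/r)/pi = arcsin(6371.0000/24847.3890)/pi
= arcsin(0.2564052)/pi = 0.08253815
Eclipse duration = 0.08253815 * 649.6525 = 53.6211 min

53.6211 minutes


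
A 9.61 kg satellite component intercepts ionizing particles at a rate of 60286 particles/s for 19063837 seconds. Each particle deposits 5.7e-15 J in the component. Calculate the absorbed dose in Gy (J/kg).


Total energy deposited = rate * time * E_per
  = 60286 * 19063837 * 5.7e-15 = 0.00655091 J
Dose = E_total / mass = 0.00655091 / 9.61
Dose = 6.8167639e-04 Gy

6.8168e-04 Gy


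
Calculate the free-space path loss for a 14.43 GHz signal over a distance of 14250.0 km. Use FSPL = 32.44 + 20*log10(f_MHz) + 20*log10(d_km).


f = 14.43 GHz = 14430.0000 MHz
d = 14250.0 km
FSPL = 32.44 + 20*log10(14430.0000) + 20*log10(14250.0)
FSPL = 32.44 + 83.1853 + 83.0763
FSPL = 198.7016 dB

198.7016 dB


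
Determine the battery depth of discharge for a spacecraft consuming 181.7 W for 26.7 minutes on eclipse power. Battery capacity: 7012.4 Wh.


E_used = P * t / 60 = 181.7 * 26.7 / 60 = 80.8565 Wh
DOD = E_used / E_total * 100 = 80.8565 / 7012.4 * 100
DOD = 1.1531 %

1.1531 %


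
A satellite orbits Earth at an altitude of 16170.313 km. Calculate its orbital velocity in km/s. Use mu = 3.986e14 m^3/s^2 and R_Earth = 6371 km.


r = R_E + alt = 6371.0 + 16170.313 = 22541.3130 km = 2.2541313e+07 m
v = sqrt(mu/r) = sqrt(3.986e14 / 2.2541313e+07) = 4205.1263 m/s = 4.2051 km/s

4.2051 km/s


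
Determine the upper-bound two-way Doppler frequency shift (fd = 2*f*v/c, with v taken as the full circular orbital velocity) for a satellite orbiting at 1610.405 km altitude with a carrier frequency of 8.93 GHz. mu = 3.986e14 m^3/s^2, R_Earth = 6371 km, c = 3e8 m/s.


r = 7.981405e+06 m
v = sqrt(mu/r) = 7066.9004 m/s (worst-case radial velocity)
f = 8.93 GHz = 8.93e+09 Hz
fd = 2*f*v/c = 2*8.93e+09*7066.9004/3.0e+08
fd = 420716.1394 Hz

420716.1394 Hz


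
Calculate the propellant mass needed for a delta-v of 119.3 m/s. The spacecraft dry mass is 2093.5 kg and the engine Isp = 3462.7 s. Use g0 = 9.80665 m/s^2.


ve = Isp * g0 = 3462.7 * 9.80665 = 33957.486955 m/s
mass ratio = exp(dv/ve) = exp(119.3/33957.486955) = 1.00351939
m_prop = m_dry * (mr - 1) = 2093.5 * (1.00351939 - 1)
m_prop = 7.3679 kg

7.3679 kg


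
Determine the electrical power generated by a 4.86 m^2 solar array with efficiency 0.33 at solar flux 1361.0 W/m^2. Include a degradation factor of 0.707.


P = area * eta * S * degradation
P = 4.86 * 0.33 * 1361.0 * 0.707
P = 1543.2197 W

1543.2197 W


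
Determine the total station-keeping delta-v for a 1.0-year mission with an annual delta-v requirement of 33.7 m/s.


dV = rate * years = 33.7 * 1.0
dV = 33.7000 m/s

33.7000 m/s


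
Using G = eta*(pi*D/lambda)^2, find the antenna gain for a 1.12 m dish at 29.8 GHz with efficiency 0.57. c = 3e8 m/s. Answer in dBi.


lambda = c/f = 3e8 / 2.98e+10 = 0.01006711 m
G = eta*(pi*D/lambda)^2 = 0.57*(pi*1.12/0.01006711)^2
G = 69630.6846 (linear)
G = 10*log10(69630.6846) = 48.4280 dBi

48.4280 dBi


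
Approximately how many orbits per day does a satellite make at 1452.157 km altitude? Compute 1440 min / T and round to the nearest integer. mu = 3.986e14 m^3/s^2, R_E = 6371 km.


r = 7.823157e+06 m
T = 2*pi*sqrt(r^3/mu) = 6886.2739 s = 114.7712 min
revs/day = 1440 / 114.7712 = 12.5467
Rounded: 13 revolutions per day

13 revolutions per day


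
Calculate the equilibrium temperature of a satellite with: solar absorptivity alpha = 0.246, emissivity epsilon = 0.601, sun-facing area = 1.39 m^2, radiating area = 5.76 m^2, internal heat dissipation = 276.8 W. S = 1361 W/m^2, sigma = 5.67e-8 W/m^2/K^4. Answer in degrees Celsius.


Numerator = alpha*S*A_sun + Q_int = 0.246*1361*1.39 + 276.8 = 742.1803 W
Denominator = eps*sigma*A_rad = 0.601*5.67e-8*5.76 = 1.9628179e-07 W/K^4
T^4 = 3.7811981e+09 K^4
T = 247.9747 K = -25.1753 C

-25.1753 degrees Celsius


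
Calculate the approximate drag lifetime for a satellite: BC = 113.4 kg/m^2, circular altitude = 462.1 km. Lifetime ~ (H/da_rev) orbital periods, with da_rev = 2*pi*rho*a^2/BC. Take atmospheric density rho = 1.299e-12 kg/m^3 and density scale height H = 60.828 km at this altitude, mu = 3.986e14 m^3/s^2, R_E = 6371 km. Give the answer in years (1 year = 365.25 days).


a = R_E + alt = 6833.1000 km = 6.8331e+06 m
da_rev = 2*pi*rho*a^2/BC = 2*pi*1.299e-12*(6.8331e+06)^2/113.4 = 3.360559 m per revolution
N = H/da_rev = 60828.0000 m / 3.360559 m = 18100.5603 revolutions
P = 2*pi*sqrt(a^3/mu) = 5621.3145 s
lifetime = N*P = 18100.5603 * 5621.3145 = 1.0174894e+08 s = 1177.6498 days
years = 1177.6498 / 365.25 = 3.2242 years

3.2242 years


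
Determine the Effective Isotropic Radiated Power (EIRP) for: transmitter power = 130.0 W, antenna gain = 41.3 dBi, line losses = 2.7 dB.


Pt = 130.0 W = 21.1394 dBW
EIRP = Pt_dBW + Gt - losses = 21.1394 + 41.3 - 2.7 = 59.7394 dBW

59.7394 dBW


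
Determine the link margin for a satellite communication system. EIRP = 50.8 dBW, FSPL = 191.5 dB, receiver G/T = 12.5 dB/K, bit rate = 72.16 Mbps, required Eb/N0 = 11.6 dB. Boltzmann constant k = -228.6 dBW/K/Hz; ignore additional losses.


C/N0 = EIRP - FSPL + G/T - k = 50.8 - 191.5 + 12.5 - (-228.6)
C/N0 = 100.4000 dB-Hz
R_b = 72.16 Mbps = 7.216e+07 bps -> 10*log10(R_b) = 78.5830 dB-Hz
Eb/N0 = C/N0 - 10*log10(R_b) = 100.4000 - 78.5830 = 21.8170 dB
Margin = Eb/N0 - Eb/N0_req = 21.8170 - 11.6 = 10.2170 dB (link closes)

10.2170 dB


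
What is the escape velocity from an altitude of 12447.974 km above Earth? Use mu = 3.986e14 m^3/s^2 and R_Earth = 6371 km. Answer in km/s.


r = 6371.0 + 12447.974 = 18818.9740 km = 1.8818974e+07 m
v_esc = sqrt(2*mu/r) = sqrt(2*3.986e14 / 1.8818974e+07)
v_esc = 6508.5714 m/s = 6.5086 km/s

6.5086 km/s


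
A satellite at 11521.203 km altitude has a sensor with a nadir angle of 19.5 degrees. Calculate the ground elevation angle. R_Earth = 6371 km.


r = R_E + alt = 17892.2030 km
Law of sines in the satellite / Earth-center / ground-point triangle:
  sin(nadir)/R_E = sin(90 + el)/r  =>  cos(el) = (r/R_E)*sin(nadir)
cos(el) = (17892.2030 / 6371.0000) * sin(19.5 deg) = 0.9374572
el = arccos(0.9374572) = 20.3712 deg
(Earth-central angle = 90 - nadir - el = 50.1288 deg)

20.3712 degrees


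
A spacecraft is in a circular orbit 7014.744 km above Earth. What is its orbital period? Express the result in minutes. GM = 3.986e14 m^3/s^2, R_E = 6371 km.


r = 13385.7440 km = 1.3385744e+07 m
T = 2*pi*sqrt(r^3/mu) = 2*pi*sqrt(2.3984327e+21 / 3.986e14)
T = 15412.5676 s = 256.8761 min

256.8761 minutes


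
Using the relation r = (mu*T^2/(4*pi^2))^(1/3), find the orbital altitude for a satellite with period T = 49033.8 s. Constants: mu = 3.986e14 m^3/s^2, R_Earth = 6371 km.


T = 49033.8 s
r = (mu*T^2/(4*pi^2))^(1/3) = (3.986e14 * 49033.8^2 / (4*pi^2))^(1/3)
r = 2.8954954e+07 m = 28954.9545 km
alt = r - R_E = 28954.9545 - 6371 = 22583.9545 km

22583.9545 km


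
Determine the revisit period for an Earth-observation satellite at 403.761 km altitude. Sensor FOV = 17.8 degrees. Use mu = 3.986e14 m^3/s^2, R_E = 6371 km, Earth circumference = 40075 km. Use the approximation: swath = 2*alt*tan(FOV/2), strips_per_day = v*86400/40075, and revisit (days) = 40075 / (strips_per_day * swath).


swath = 2*403.761*tan(0.1553343) = 126.4546 km
v = sqrt(mu/r) = 7670.4644 m/s = 7.6705 km/s
strips/day = v*86400/40075 = 7.6705*86400/40075 = 16.5372
coverage/day = strips * swath = 16.5372 * 126.4546 = 2091.2040 km
revisit = 40075 / 2091.2040 = 19.1636 days

19.1636 days


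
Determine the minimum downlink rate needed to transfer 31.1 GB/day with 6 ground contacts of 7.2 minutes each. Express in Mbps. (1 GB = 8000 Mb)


total contact time = 6 * 7.2 * 60 = 2592.0000 s
data = 31.1 GB = 248800.0000 Mb
rate = 248800.0000 / 2592.0000 = 95.9877 Mbps

95.9877 Mbps


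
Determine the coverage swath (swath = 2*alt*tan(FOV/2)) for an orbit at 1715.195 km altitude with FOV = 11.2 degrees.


FOV = 11.2 deg = 0.1954769 rad
swath = 2 * alt * tan(FOV/2) = 2 * 1715.195 * tan(0.09773844)
swath = 2 * 1715.195 * 0.09805086
swath = 336.3527 km

336.3527 km


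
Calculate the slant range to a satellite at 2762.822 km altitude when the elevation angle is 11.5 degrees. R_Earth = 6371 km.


h = 2762.822 km, el = 11.5 deg
d = -R_E*sin(el) + sqrt((R_E*sin(el))^2 + 2*R_E*h + h^2)
d = -6371.0000*sin(0.2007129) + sqrt((6371.0000*0.1993679)^2 + 2*6371.0000*2762.822 + 2762.822^2)
d = 5396.9404 km

5396.9404 km


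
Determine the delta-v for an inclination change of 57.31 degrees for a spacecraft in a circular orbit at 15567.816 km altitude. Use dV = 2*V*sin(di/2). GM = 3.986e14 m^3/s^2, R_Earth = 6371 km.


r = 21938.8160 km = 2.1938816e+07 m
V = sqrt(mu/r) = 4262.4771 m/s
di = 57.31 deg = 1.0002 rad
dV = 2*V*sin(di/2) = 2*4262.4771*sin(0.5001241)
dV = 4088.0091 m/s = 4.0880 km/s

4.0880 km/s


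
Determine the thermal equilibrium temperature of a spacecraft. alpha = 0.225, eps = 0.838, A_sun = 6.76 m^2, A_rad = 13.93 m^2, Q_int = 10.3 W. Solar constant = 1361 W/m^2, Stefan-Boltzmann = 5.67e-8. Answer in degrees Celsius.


Numerator = alpha*S*A_sun + Q_int = 0.225*1361*6.76 + 10.3 = 2080.3810 W
Denominator = eps*sigma*A_rad = 0.838*5.67e-8*13.93 = 6.6187838e-07 W/K^4
T^4 = 3.1431469e+09 K^4
T = 236.7779 K = -36.3721 C

-36.3721 degrees Celsius


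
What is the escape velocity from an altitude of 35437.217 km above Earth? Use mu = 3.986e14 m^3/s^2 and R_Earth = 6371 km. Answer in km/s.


r = 6371.0 + 35437.217 = 41808.2170 km = 4.1808217e+07 m
v_esc = sqrt(2*mu/r) = sqrt(2*3.986e14 / 4.1808217e+07)
v_esc = 4366.6946 m/s = 4.3667 km/s

4.3667 km/s


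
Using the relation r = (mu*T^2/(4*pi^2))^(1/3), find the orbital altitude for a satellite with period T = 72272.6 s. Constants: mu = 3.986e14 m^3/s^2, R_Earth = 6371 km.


T = 72272.6 s
r = (mu*T^2/(4*pi^2))^(1/3) = (3.986e14 * 72272.6^2 / (4*pi^2))^(1/3)
r = 3.7500895e+07 m = 37500.8955 km
alt = r - R_E = 37500.8955 - 6371 = 31129.8955 km

31129.8955 km


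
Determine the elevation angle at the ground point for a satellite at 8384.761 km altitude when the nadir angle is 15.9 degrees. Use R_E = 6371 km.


r = R_E + alt = 14755.7610 km
Law of sines in the satellite / Earth-center / ground-point triangle:
  sin(nadir)/R_E = sin(90 + el)/r  =>  cos(el) = (r/R_E)*sin(nadir)
cos(el) = (14755.7610 / 6371.0000) * sin(15.9 deg) = 0.6345121
el = arccos(0.6345121) = 50.6162 deg
(Earth-central angle = 90 - nadir - el = 23.4838 deg)

50.6162 degrees


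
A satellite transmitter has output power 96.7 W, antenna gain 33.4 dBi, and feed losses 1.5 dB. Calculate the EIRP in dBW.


Pt = 96.7 W = 19.8543 dBW
EIRP = Pt_dBW + Gt - losses = 19.8543 + 33.4 - 1.5 = 51.7543 dBW

51.7543 dBW


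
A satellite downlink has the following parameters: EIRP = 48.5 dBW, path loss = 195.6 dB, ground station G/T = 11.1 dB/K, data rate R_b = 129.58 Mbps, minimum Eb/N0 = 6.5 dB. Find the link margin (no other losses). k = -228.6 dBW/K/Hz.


C/N0 = EIRP - FSPL + G/T - k = 48.5 - 195.6 + 11.1 - (-228.6)
C/N0 = 92.6000 dB-Hz
R_b = 129.58 Mbps = 1.2958e+08 bps -> 10*log10(R_b) = 81.1254 dB-Hz
Eb/N0 = C/N0 - 10*log10(R_b) = 92.6000 - 81.1254 = 11.4746 dB
Margin = Eb/N0 - Eb/N0_req = 11.4746 - 6.5 = 4.9746 dB (link closes)

4.9746 dB


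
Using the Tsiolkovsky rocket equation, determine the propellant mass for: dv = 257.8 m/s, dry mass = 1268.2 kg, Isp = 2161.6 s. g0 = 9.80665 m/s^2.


ve = Isp * g0 = 2161.6 * 9.80665 = 21198.054640 m/s
mass ratio = exp(dv/ve) = exp(257.8/21198.054640) = 1.01223574
m_prop = m_dry * (mr - 1) = 1268.2 * (1.01223574 - 1)
m_prop = 15.5174 kg

15.5174 kg


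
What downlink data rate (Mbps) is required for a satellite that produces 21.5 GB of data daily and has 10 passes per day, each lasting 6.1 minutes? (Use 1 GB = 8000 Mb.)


total contact time = 10 * 6.1 * 60 = 3660.0000 s
data = 21.5 GB = 172000.0000 Mb
rate = 172000.0000 / 3660.0000 = 46.9945 Mbps

46.9945 Mbps


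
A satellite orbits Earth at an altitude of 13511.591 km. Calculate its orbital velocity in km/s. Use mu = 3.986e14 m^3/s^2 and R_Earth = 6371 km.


r = R_E + alt = 6371.0 + 13511.591 = 19882.5910 km = 1.9882591e+07 m
v = sqrt(mu/r) = sqrt(3.986e14 / 1.9882591e+07) = 4477.4646 m/s = 4.4775 km/s

4.4775 km/s


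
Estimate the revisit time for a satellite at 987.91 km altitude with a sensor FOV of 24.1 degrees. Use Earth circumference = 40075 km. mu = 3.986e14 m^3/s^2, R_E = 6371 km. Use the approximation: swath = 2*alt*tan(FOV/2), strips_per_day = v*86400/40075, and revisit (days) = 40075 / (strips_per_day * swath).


swath = 2*987.91*tan(0.2103122) = 421.7760 km
v = sqrt(mu/r) = 7359.7303 m/s = 7.3597 km/s
strips/day = v*86400/40075 = 7.3597*86400/40075 = 15.8673
coverage/day = strips * swath = 15.8673 * 421.7760 = 6692.4317 km
revisit = 40075 / 6692.4317 = 5.9881 days

5.9881 days


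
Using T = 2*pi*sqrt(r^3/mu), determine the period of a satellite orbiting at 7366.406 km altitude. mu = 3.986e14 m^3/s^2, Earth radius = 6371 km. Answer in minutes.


r = 13737.4060 km = 1.3737406e+07 m
T = 2*pi*sqrt(r^3/mu) = 2*pi*sqrt(2.5924728e+21 / 3.986e14)
T = 16023.9035 s = 267.0651 min

267.0651 minutes


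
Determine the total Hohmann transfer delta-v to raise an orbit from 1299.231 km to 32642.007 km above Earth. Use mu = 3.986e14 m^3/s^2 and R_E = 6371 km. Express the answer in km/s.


r1 = 7670.2310 km = 7.670231e+06 m
r2 = 39013.0070 km = 3.9013007e+07 m
dv1 = sqrt(mu/r1)*(sqrt(2*r2/(r1+r2)) - 1) = 2110.9128 m/s
dv2 = sqrt(mu/r2)*(1 - sqrt(2*r1/(r1+r2))) = 1364.0950 m/s
total dv = |dv1| + |dv2| = 2110.9128 + 1364.0950 = 3475.0078 m/s = 3.4750 km/s

3.4750 km/s


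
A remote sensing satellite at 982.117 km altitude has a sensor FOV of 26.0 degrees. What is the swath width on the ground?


FOV = 26.0 deg = 0.4537856 rad
swath = 2 * alt * tan(FOV/2) = 2 * 982.117 * tan(0.2268928)
swath = 2 * 982.117 * 0.2308682
swath = 453.4792 km

453.4792 km


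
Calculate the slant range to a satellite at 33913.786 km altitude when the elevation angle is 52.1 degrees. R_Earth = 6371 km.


h = 33913.786 km, el = 52.1 deg
d = -R_E*sin(el) + sqrt((R_E*sin(el))^2 + 2*R_E*h + h^2)
d = -6371.0000*sin(0.9093165) + sqrt((6371.0000*0.7890841)^2 + 2*6371.0000*33913.786 + 33913.786^2)
d = 35066.9797 km

35066.9797 km


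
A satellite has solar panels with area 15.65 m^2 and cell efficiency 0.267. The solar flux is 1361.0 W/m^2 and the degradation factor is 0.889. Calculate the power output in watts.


P = area * eta * S * degradation
P = 15.65 * 0.267 * 1361.0 * 0.889
P = 5055.7488 W

5055.7488 W


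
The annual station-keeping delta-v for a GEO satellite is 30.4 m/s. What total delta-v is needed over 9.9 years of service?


dV = rate * years = 30.4 * 9.9
dV = 300.9600 m/s

300.9600 m/s


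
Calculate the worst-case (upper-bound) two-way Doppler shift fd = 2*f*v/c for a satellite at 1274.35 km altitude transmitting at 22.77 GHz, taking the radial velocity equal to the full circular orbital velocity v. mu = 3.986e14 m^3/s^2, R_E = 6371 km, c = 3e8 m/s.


r = 7.64535e+06 m
v = sqrt(mu/r) = 7220.5447 m/s (worst-case radial velocity)
f = 22.77 GHz = 2.277e+10 Hz
fd = 2*f*v/c = 2*2.277e+10*7220.5447/3.0e+08
fd = 1.0960787e+06 Hz

1.0961e+06 Hz


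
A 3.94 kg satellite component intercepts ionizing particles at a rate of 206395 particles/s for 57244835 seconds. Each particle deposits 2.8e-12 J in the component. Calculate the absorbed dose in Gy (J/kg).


Total energy deposited = rate * time * E_per
  = 206395 * 57244835 * 2.8e-12 = 33.0821 J
Dose = E_total / mass = 33.0821 / 3.94
Dose = 8.3965 Gy

8.3965 Gy


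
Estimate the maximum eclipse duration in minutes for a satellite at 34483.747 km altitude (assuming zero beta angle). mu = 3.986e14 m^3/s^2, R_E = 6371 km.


r = 40854.7470 km
T = 1369.6946 min
Eclipse fraction = arcsin(R_E/r)/pi = arcsin(6371.0000/40854.7470)/pi
= arcsin(0.1559427)/pi = 0.04984152
Eclipse duration = 0.04984152 * 1369.6946 = 68.2677 min

68.2677 minutes


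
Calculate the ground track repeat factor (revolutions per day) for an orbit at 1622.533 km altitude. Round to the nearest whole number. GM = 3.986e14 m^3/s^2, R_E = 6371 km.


r = 7.993533e+06 m
T = 2*pi*sqrt(r^3/mu) = 7112.4525 s = 118.5409 min
revs/day = 1440 / 118.5409 = 12.1477
Rounded: 12 revolutions per day

12 revolutions per day


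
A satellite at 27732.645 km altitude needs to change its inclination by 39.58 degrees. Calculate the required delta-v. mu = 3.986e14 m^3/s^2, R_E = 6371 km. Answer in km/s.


r = 34103.6450 km = 3.4103645e+07 m
V = sqrt(mu/r) = 3418.7571 m/s
di = 39.58 deg = 0.6908013 rad
dV = 2*V*sin(di/2) = 2*3418.7571*sin(0.3454007)
dV = 2315.0025 m/s = 2.3150 km/s

2.3150 km/s


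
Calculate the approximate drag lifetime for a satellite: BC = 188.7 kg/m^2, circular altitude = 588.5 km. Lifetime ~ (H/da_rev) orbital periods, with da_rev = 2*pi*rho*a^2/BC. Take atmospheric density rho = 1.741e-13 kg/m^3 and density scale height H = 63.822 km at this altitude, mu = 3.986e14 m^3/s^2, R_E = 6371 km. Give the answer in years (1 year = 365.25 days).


a = R_E + alt = 6959.5000 km = 6.9595e+06 m
da_rev = 2*pi*rho*a^2/BC = 2*pi*1.741e-13*(6.9595e+06)^2/188.7 = 0.280777833 m per revolution
N = H/da_rev = 63822.0000 m / 0.280777833 m = 227304.2688 revolutions
P = 2*pi*sqrt(a^3/mu) = 5778.0099 s
lifetime = N*P = 227304.2688 * 5778.0099 = 1.3133663e+09 s = 15200.9990 days
years = 15200.9990 / 365.25 = 41.6181 years

41.6181 years


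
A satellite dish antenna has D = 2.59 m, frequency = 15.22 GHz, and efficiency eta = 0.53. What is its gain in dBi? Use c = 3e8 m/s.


lambda = c/f = 3e8 / 1.522e+10 = 0.01971091 m
G = eta*(pi*D/lambda)^2 = 0.53*(pi*2.59/0.01971091)^2
G = 90315.4268 (linear)
G = 10*log10(90315.4268) = 49.5576 dBi

49.5576 dBi


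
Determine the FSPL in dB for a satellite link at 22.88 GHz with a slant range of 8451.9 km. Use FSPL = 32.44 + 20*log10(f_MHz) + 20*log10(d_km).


f = 22.88 GHz = 22880.0000 MHz
d = 8451.9 km
FSPL = 32.44 + 20*log10(22880.0000) + 20*log10(8451.9)
FSPL = 32.44 + 87.1891 + 78.5391
FSPL = 198.1682 dB

198.1682 dB


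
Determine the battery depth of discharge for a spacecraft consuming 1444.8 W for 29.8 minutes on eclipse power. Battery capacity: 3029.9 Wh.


E_used = P * t / 60 = 1444.8 * 29.8 / 60 = 717.5840 Wh
DOD = E_used / E_total * 100 = 717.5840 / 3029.9 * 100
DOD = 23.6834 %

23.6834 %


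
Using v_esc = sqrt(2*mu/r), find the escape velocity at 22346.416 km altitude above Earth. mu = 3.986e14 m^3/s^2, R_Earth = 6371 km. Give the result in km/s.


r = 6371.0 + 22346.416 = 28717.4160 km = 2.8717416e+07 m
v_esc = sqrt(2*mu/r) = sqrt(2*3.986e14 / 2.8717416e+07)
v_esc = 5268.7909 m/s = 5.2688 km/s

5.2688 km/s


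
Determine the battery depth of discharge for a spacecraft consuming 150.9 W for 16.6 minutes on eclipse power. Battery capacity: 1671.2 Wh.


E_used = P * t / 60 = 150.9 * 16.6 / 60 = 41.7490 Wh
DOD = E_used / E_total * 100 = 41.7490 / 1671.2 * 100
DOD = 2.4981 %

2.4981 %


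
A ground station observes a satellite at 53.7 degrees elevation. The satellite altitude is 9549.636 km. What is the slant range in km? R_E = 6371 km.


h = 9549.636 km, el = 53.7 deg
d = -R_E*sin(el) + sqrt((R_E*sin(el))^2 + 2*R_E*h + h^2)
d = -6371.0000*sin(0.9372418) + sqrt((6371.0000*0.8059283)^2 + 2*6371.0000*9549.636 + 9549.636^2)
d = 10332.8421 km

10332.8421 km


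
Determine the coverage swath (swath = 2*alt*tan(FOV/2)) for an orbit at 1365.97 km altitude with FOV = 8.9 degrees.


FOV = 8.9 deg = 0.1553343 rad
swath = 2 * alt * tan(FOV/2) = 2 * 1365.97 * tan(0.07766715)
swath = 2 * 1365.97 * 0.0778237
swath = 212.6097 km

212.6097 km


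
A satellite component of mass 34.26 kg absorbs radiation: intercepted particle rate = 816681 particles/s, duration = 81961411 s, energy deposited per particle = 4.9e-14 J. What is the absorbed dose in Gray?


Total energy deposited = rate * time * E_per
  = 816681 * 81961411 * 4.9e-14 = 3.2799 J
Dose = E_total / mass = 3.2799 / 34.26
Dose = 0.09573497 Gy

0.0957 Gy


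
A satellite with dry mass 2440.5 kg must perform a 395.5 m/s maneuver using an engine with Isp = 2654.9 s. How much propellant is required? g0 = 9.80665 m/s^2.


ve = Isp * g0 = 2654.9 * 9.80665 = 26035.675085 m/s
mass ratio = exp(dv/ve) = exp(395.5/26035.675085) = 1.01530666
m_prop = m_dry * (mr - 1) = 2440.5 * (1.01530666 - 1)
m_prop = 37.3559 kg

37.3559 kg


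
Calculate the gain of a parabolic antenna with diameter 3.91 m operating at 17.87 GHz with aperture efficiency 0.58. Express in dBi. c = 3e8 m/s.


lambda = c/f = 3e8 / 1.787e+10 = 0.01678791 m
G = eta*(pi*D/lambda)^2 = 0.58*(pi*3.91/0.01678791)^2
G = 310518.7644 (linear)
G = 10*log10(310518.7644) = 54.9209 dBi

54.9209 dBi


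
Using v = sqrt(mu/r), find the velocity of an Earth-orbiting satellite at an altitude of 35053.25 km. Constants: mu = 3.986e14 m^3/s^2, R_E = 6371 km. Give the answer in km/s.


r = R_E + alt = 6371.0 + 35053.25 = 41424.2500 km = 4.142425e+07 m
v = sqrt(mu/r) = sqrt(3.986e14 / 4.142425e+07) = 3101.9966 m/s = 3.1020 km/s

3.1020 km/s


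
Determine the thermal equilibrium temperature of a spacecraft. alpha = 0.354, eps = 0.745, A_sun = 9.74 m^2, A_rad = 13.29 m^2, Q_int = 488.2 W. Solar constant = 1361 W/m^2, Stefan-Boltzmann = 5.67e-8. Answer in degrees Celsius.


Numerator = alpha*S*A_sun + Q_int = 0.354*1361*9.74 + 488.2 = 5180.8736 W
Denominator = eps*sigma*A_rad = 0.745*5.67e-8*13.29 = 5.6138953e-07 W/K^4
T^4 = 9.2286607e+09 K^4
T = 309.9450 K = 36.7950 C

36.7950 degrees Celsius


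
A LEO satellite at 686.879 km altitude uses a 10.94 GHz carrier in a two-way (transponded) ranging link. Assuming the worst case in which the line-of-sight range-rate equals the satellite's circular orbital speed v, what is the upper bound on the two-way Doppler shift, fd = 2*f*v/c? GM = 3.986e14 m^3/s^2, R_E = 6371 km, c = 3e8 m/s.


r = 7.057879e+06 m
v = sqrt(mu/r) = 7515.0443 m/s (worst-case radial velocity)
f = 10.94 GHz = 1.094e+10 Hz
fd = 2*f*v/c = 2*1.094e+10*7515.0443/3.0e+08
fd = 548097.2283 Hz

548097.2283 Hz


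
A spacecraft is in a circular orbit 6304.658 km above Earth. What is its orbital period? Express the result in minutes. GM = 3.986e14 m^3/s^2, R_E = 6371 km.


r = 12675.6580 km = 1.2675658e+07 m
T = 2*pi*sqrt(r^3/mu) = 2*pi*sqrt(2.0366272e+21 / 3.986e14)
T = 14202.5717 s = 236.7095 min

236.7095 minutes


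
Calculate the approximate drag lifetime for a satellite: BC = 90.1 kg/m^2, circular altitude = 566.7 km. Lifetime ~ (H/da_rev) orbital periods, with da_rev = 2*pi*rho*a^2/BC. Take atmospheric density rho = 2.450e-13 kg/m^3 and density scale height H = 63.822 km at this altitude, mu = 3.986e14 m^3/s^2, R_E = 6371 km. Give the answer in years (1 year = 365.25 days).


a = R_E + alt = 6937.7000 km = 6.9377e+06 m
da_rev = 2*pi*rho*a^2/BC = 2*pi*2.450e-13*(6.9377e+06)^2/90.1 = 0.822341474 m per revolution
N = H/da_rev = 63822.0000 m / 0.822341474 m = 77610.0951 revolutions
P = 2*pi*sqrt(a^3/mu) = 5750.8825 s
lifetime = N*P = 77610.0951 * 5750.8825 = 4.4632654e+08 s = 5165.8164 days
years = 5165.8164 / 365.25 = 14.1432 years

14.1432 years


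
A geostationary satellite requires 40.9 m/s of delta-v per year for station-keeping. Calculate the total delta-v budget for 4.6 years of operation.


dV = rate * years = 40.9 * 4.6
dV = 188.1400 m/s

188.1400 m/s


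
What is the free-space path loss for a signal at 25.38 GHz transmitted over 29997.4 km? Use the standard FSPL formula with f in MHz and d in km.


f = 25.38 GHz = 25380.0000 MHz
d = 29997.4 km
FSPL = 32.44 + 20*log10(25380.0000) + 20*log10(29997.4)
FSPL = 32.44 + 88.0898 + 89.5417
FSPL = 210.0715 dB

210.0715 dB


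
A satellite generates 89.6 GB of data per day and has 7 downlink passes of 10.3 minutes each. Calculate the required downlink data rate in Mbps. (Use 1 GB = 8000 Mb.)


total contact time = 7 * 10.3 * 60 = 4326.0000 s
data = 89.6 GB = 716800.0000 Mb
rate = 716800.0000 / 4326.0000 = 165.6958 Mbps

165.6958 Mbps


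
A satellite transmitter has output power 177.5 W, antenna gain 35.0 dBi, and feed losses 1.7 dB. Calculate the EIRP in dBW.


Pt = 177.5 W = 22.4920 dBW
EIRP = Pt_dBW + Gt - losses = 22.4920 + 35.0 - 1.7 = 55.7920 dBW

55.7920 dBW


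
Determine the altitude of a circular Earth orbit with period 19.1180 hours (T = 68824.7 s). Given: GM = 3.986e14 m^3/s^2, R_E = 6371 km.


T = 68824.7 s
r = (mu*T^2/(4*pi^2))^(1/3) = (3.986e14 * 68824.7^2 / (4*pi^2))^(1/3)
r = 3.6298505e+07 m = 36298.5049 km
alt = r - R_E = 36298.5049 - 6371 = 29927.5049 km

29927.5049 km


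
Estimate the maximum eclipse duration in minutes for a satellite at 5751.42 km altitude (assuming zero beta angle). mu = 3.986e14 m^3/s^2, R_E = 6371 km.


r = 12122.4200 km
T = 221.3828 min
Eclipse fraction = arcsin(R_E/r)/pi = arcsin(6371.0000/12122.4200)/pi
= arcsin(0.5255551)/pi = 0.1761423
Eclipse duration = 0.1761423 * 221.3828 = 38.9949 min

38.9949 minutes


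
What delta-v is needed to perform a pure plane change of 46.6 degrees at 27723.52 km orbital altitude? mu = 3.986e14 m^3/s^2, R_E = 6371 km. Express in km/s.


r = 34094.5200 km = 3.409452e+07 m
V = sqrt(mu/r) = 3419.2146 m/s
di = 46.6 deg = 0.8133234 rad
dV = 2*V*sin(di/2) = 2*3419.2146*sin(0.4066617)
dV = 2704.9099 m/s = 2.7049 km/s

2.7049 km/s


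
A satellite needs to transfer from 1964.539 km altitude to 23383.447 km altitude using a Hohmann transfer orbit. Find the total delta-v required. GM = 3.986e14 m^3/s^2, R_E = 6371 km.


r1 = 8335.5390 km = 8.335539e+06 m
r2 = 29754.4470 km = 2.9754447e+07 m
dv1 = sqrt(mu/r1)*(sqrt(2*r2/(r1+r2)) - 1) = 1728.3011 m/s
dv2 = sqrt(mu/r2)*(1 - sqrt(2*r1/(r1+r2))) = 1238.6834 m/s
total dv = |dv1| + |dv2| = 1728.3011 + 1238.6834 = 2966.9845 m/s = 2.9670 km/s

2.9670 km/s


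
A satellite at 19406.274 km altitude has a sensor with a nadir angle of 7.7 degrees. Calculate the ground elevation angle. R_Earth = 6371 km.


r = R_E + alt = 25777.2740 km
Law of sines in the satellite / Earth-center / ground-point triangle:
  sin(nadir)/R_E = sin(90 + el)/r  =>  cos(el) = (r/R_E)*sin(nadir)
cos(el) = (25777.2740 / 6371.0000) * sin(7.7 deg) = 0.5421125
el = arccos(0.5421125) = 57.1724 deg
(Earth-central angle = 90 - nadir - el = 25.1276 deg)

57.1724 degrees


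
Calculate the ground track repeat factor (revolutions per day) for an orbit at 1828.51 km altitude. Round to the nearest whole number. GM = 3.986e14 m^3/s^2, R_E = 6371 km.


r = 8.19951e+06 m
T = 2*pi*sqrt(r^3/mu) = 7389.1260 s = 123.1521 min
revs/day = 1440 / 123.1521 = 11.6929
Rounded: 12 revolutions per day

12 revolutions per day


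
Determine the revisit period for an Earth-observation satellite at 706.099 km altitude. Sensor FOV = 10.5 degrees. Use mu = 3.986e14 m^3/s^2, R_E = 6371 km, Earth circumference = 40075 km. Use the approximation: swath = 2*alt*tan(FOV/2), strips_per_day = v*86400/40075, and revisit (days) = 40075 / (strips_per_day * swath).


swath = 2*706.099*tan(0.09162979) = 129.7628 km
v = sqrt(mu/r) = 7504.8326 m/s = 7.5048 km/s
strips/day = v*86400/40075 = 7.5048*86400/40075 = 16.1801
coverage/day = strips * swath = 16.1801 * 129.7628 = 2099.5747 km
revisit = 40075 / 2099.5747 = 19.0872 days

19.0872 days


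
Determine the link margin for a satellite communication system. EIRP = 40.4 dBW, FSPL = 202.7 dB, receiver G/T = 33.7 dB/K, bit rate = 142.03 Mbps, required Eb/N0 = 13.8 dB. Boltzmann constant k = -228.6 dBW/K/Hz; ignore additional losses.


C/N0 = EIRP - FSPL + G/T - k = 40.4 - 202.7 + 33.7 - (-228.6)
C/N0 = 100.0000 dB-Hz
R_b = 142.03 Mbps = 1.4203e+08 bps -> 10*log10(R_b) = 81.5238 dB-Hz
Eb/N0 = C/N0 - 10*log10(R_b) = 100.0000 - 81.5238 = 18.4762 dB
Margin = Eb/N0 - Eb/N0_req = 18.4762 - 13.8 = 4.6762 dB (link closes)

4.6762 dB


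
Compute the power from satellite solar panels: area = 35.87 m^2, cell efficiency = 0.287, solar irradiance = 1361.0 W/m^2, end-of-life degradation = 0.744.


P = area * eta * S * degradation
P = 35.87 * 0.287 * 1361.0 * 0.744
P = 10424.2384 W

10424.2384 W


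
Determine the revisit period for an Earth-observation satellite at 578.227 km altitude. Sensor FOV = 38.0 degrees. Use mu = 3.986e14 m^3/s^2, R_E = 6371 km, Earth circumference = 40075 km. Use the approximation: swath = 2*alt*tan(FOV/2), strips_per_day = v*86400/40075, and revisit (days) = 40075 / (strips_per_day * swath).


swath = 2*578.227*tan(0.3316126) = 398.1990 km
v = sqrt(mu/r) = 7573.5657 m/s = 7.5736 km/s
strips/day = v*86400/40075 = 7.5736*86400/40075 = 16.3283
coverage/day = strips * swath = 16.3283 * 398.1990 = 6501.9081 km
revisit = 40075 / 6501.9081 = 6.1636 days

6.1636 days


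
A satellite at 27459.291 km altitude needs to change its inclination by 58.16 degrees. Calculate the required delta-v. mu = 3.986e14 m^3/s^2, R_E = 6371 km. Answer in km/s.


r = 33830.2910 km = 3.3830291e+07 m
V = sqrt(mu/r) = 3432.5414 m/s
di = 58.16 deg = 1.0151 rad
dV = 2*V*sin(di/2) = 2*3432.5414*sin(0.5075417)
dV = 3336.6385 m/s = 3.3366 km/s

3.3366 km/s


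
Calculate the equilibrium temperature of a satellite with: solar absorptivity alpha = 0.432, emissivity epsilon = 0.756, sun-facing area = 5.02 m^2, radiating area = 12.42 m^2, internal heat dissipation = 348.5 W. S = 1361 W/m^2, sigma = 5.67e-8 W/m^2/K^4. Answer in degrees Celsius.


Numerator = alpha*S*A_sun + Q_int = 0.432*1361*5.02 + 348.5 = 3300.0190 W
Denominator = eps*sigma*A_rad = 0.756*5.67e-8*12.42 = 5.3238578e-07 W/K^4
T^4 = 6.1985484e+09 K^4
T = 280.5902 K = 7.4402 C

7.4402 degrees Celsius


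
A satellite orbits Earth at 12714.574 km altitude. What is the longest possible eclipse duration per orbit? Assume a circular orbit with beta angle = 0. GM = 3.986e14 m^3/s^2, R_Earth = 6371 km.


r = 19085.5740 km
T = 437.3386 min
Eclipse fraction = arcsin(R_E/r)/pi = arcsin(6371.0000/19085.5740)/pi
= arcsin(0.3338123)/pi = 0.1083352
Eclipse duration = 0.1083352 * 437.3386 = 47.3792 min

47.3792 minutes


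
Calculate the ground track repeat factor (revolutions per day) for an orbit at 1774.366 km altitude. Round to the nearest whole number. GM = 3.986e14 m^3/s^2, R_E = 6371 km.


r = 8.145366e+06 m
T = 2*pi*sqrt(r^3/mu) = 7316.0578 s = 121.9343 min
revs/day = 1440 / 121.9343 = 11.8096
Rounded: 12 revolutions per day

12 revolutions per day


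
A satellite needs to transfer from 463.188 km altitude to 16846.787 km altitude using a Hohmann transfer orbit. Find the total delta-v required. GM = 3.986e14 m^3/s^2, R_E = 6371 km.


r1 = 6834.1880 km = 6.834188e+06 m
r2 = 23217.7870 km = 2.3217787e+07 m
dv1 = sqrt(mu/r1)*(sqrt(2*r2/(r1+r2)) - 1) = 1856.1897 m/s
dv2 = sqrt(mu/r2)*(1 - sqrt(2*r1/(r1+r2))) = 1349.0671 m/s
total dv = |dv1| + |dv2| = 1856.1897 + 1349.0671 = 3205.2568 m/s = 3.2053 km/s

3.2053 km/s


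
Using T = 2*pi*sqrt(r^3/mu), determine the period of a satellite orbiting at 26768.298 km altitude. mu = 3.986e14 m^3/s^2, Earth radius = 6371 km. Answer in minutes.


r = 33139.2980 km = 3.3139298e+07 m
T = 2*pi*sqrt(r^3/mu) = 2*pi*sqrt(3.639401e+22 / 3.986e14)
T = 60037.9946 s = 1000.6332 min

1000.6332 minutes


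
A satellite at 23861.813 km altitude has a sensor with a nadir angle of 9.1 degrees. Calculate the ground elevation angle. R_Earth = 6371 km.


r = R_E + alt = 30232.8130 km
Law of sines in the satellite / Earth-center / ground-point triangle:
  sin(nadir)/R_E = sin(90 + el)/r  =>  cos(el) = (r/R_E)*sin(nadir)
cos(el) = (30232.8130 / 6371.0000) * sin(9.1 deg) = 0.7505201
el = arccos(0.7505201) = 41.3646 deg
(Earth-central angle = 90 - nadir - el = 39.5354 deg)

41.3646 degrees


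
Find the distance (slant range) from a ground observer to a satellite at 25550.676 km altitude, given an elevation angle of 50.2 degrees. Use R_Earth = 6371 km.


h = 25550.676 km, el = 50.2 deg
d = -R_E*sin(el) + sqrt((R_E*sin(el))^2 + 2*R_E*h + h^2)
d = -6371.0000*sin(0.8761553) + sqrt((6371.0000*0.7682835)^2 + 2*6371.0000*25550.676 + 25550.676^2)
d = 26765.3696 km

26765.3696 km


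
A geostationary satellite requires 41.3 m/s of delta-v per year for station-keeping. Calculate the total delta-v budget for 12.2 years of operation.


dV = rate * years = 41.3 * 12.2
dV = 503.8600 m/s

503.8600 m/s


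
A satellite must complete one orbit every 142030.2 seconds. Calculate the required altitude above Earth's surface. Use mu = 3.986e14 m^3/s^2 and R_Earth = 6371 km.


T = 142030.2 s
r = (mu*T^2/(4*pi^2))^(1/3) = (3.986e14 * 142030.2^2 / (4*pi^2))^(1/3)
r = 5.8836431e+07 m = 58836.4307 km
alt = r - R_E = 58836.4307 - 6371 = 52465.4307 km

52465.4307 km


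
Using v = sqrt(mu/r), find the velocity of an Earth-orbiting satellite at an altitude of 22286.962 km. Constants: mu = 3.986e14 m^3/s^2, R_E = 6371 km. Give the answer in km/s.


r = R_E + alt = 6371.0 + 22286.962 = 28657.9620 km = 2.8657962e+07 m
v = sqrt(mu/r) = sqrt(3.986e14 / 2.8657962e+07) = 3729.4604 m/s = 3.7295 km/s

3.7295 km/s


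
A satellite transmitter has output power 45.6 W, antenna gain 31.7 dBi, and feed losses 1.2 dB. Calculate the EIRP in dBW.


Pt = 45.6 W = 16.5896 dBW
EIRP = Pt_dBW + Gt - losses = 16.5896 + 31.7 - 1.2 = 47.0896 dBW

47.0896 dBW
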